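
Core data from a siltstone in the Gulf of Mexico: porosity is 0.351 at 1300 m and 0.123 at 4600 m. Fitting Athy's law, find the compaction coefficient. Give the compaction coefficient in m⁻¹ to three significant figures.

Working in km (1 km = 1000 m; β in km⁻¹ = β in m⁻¹ × 1000):
Athy: phi(d) = phi₀ e^(−βd) ⇒ phi₁/phi₂ = e^{β(d₂−d₁)} ⇒ β = ln(phi₁/phi₂)/(d₂−d₁)
β = ln(0.351/0.123) / (4.6 − 1.3) = ln(2.854) / 3.3 = 1.0486 / 3.3 = 0.3178 km⁻¹

0.000318 m⁻¹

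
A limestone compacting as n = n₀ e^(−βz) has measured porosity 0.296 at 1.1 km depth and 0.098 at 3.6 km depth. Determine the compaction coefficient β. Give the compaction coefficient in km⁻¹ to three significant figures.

Athy: n(z) = n₀ e^(−βz) ⇒ n₁/n₂ = e^{β(z₂−z₁)} ⇒ β = ln(n₁/n₂)/(z₂−z₁)
β = ln(0.296/0.098) / (3.6 − 1.1) = ln(3.02) / 2.5 = 1.1054 / 2.5 = 0.4422 km⁻¹

0.442 km⁻¹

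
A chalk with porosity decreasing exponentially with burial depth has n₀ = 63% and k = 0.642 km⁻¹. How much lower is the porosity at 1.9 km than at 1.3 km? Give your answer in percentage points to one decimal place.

n(1.3) = 0.63·e^(−0.642×1.3) = 0.2735
n(1.9) = 0.63·e^(−0.642×1.9) = 0.1860
Δn = 0.2735 − 0.1860 = 0.0874

8.7 percentage points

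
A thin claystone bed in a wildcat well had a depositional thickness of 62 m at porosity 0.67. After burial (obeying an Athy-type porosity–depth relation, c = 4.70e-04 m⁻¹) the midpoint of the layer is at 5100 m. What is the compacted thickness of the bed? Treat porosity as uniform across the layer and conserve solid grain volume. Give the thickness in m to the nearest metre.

22 m

Working in km (1 km = 1000 m; c in km⁻¹ = c in m⁻¹ × 1000):
Porosity at 5.1 km: phi = 0.67·exp(−0.47×5.1) = 0.0610
Solid-volume conservation: h(1−phi) = h₀(1−phi₀) ⇒ h = h₀·(1−phi₀)/(1−phi)
h = 0.062 × (1 − 0.67)/(1 − 0.0610) = 0.062 × 0.3514 = 0.0218 km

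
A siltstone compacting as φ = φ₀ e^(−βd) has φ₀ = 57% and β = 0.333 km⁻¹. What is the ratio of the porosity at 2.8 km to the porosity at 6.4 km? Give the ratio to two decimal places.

φ(d₁)/φ(d₂) = e^(−β·d₁)/e^(−β·d₂) = e^{β(d₂−d₁)}
= exp(0.333 × 3.6) = exp(1.199) = 3.3161

3.32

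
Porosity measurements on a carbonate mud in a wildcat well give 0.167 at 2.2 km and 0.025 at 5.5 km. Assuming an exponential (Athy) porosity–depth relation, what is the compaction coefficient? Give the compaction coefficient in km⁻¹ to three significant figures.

Athy: n(Z) = n₀ e^(−βZ) ⇒ n₁/n₂ = e^{β(Z₂−Z₁)} ⇒ β = ln(n₁/n₂)/(Z₂−Z₁)
β = ln(0.167/0.025) / (5.5 − 2.2) = ln(6.68) / 3.3 = 1.8991 / 3.3 = 0.5755 km⁻¹

0.575 km⁻¹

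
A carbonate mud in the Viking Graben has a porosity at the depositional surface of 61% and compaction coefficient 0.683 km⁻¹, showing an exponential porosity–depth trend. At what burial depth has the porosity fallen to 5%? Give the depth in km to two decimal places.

3.66 km

Invert Athy's law: z = ln(phi₀/phi) / c
z = ln(0.61/0.05) / 0.683 = ln(12.2) / 0.683 = 2.5014 / 0.683 = 3.662 km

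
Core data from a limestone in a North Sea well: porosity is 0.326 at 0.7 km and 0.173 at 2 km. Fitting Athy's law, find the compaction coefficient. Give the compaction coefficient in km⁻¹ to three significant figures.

0.487 km⁻¹

Athy: phi(Z) = phi₀ e^(−βZ) ⇒ phi₁/phi₂ = e^{β(Z₂−Z₁)} ⇒ β = ln(phi₁/phi₂)/(Z₂−Z₁)
β = ln(0.326/0.173) / (2 − 0.7) = ln(1.884) / 1.3 = 0.6336 / 1.3 = 0.4874 km⁻¹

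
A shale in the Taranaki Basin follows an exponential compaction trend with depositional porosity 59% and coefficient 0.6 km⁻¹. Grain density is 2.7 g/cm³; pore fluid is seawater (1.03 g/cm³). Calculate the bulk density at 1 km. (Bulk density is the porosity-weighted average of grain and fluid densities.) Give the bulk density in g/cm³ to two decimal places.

Porosity at depth: φ = 0.59·exp(−0.6×1) = 0.59×0.5488 = 0.3238
Bulk density: ρ_b = (1−φ)ρ_g + φ·ρ_f = 0.6762×2.7 + 0.3238×1.03
       = 1.826 + 0.334 = 2.159 g/cm³

2.16 g/cm³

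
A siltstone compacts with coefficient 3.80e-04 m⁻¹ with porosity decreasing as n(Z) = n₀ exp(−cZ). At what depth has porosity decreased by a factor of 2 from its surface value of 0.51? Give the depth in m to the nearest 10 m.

Working in km (1 km = 1000 m; c in km⁻¹ = c in m⁻¹ × 1000):
n/n₀ = 1/2 ⇒ exp(−c·Z) = 1/2 ⇒ Z = ln(2) / c
Z = 0.6931 / 0.38 = 1.824 km

1820 m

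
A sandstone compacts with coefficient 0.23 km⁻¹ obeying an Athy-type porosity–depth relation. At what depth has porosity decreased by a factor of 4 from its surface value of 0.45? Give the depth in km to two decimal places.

φ/φ₀ = 1/4 ⇒ exp(−β·Z) = 1/4 ⇒ Z = ln(4) / β
Z = 1.3863 / 0.23 = 6.027 km

6.03 km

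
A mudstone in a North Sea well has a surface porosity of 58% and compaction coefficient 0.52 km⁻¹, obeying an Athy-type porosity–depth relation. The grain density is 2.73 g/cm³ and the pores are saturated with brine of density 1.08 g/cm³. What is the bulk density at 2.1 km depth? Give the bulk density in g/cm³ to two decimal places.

2.41 g/cm³

Porosity at depth: phi = 0.58·exp(−0.52×2.1) = 0.58×0.3355 = 0.1946
Bulk density: ρ_b = (1−phi)ρ_g + phi·ρ_f = 0.8054×2.73 + 0.1946×1.08
       = 2.199 + 0.210 = 2.409 g/cm³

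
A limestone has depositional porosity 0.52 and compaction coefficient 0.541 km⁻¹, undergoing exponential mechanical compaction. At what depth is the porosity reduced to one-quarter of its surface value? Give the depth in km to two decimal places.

2.56 km

n/n₀ = 1/4 ⇒ exp(−k·Z) = 1/4 ⇒ Z = ln(4) / k
Z = 1.3863 / 0.541 = 2.562 km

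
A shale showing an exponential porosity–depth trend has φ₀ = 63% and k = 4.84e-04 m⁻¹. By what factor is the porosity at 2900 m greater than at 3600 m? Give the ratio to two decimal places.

Working in km (1 km = 1000 m; k in km⁻¹ = k in m⁻¹ × 1000):
φ(z₁)/φ(z₂) = e^(−k·z₁)/e^(−k·z₂) = e^{k(z₂−z₁)}
= exp(0.484 × 0.7) = exp(0.3388) = 1.4033

1.40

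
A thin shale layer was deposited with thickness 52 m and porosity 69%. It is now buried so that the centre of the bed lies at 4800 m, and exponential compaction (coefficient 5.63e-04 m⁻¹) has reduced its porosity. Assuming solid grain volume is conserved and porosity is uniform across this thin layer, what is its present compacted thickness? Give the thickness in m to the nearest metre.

Working in km (1 km = 1000 m; c in km⁻¹ = c in m⁻¹ × 1000):
Porosity at 4.8 km: phi = 0.69·exp(−0.563×4.8) = 0.0463
Solid-volume conservation: h(1−phi) = h₀(1−phi₀) ⇒ h = h₀·(1−phi₀)/(1−phi)
h = 0.052 × (1 − 0.69)/(1 − 0.0463) = 0.052 × 0.3250 = 0.0169 km

17 m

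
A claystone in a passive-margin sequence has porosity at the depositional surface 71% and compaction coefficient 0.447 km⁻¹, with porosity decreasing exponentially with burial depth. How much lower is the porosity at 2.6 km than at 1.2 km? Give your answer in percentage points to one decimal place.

n(1.2) = 0.71·e^(−0.447×1.2) = 0.4152
n(2.6) = 0.71·e^(−0.447×2.6) = 0.2221
Δn = 0.4152 − 0.2221 = 0.1932

19.3 percentage points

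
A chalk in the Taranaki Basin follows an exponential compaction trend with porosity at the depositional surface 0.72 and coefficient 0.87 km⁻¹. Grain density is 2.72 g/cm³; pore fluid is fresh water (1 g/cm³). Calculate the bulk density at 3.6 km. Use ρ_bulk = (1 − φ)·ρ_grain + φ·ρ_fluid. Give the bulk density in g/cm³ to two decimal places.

2.67 g/cm³

Porosity at depth: phi = 0.72·exp(−0.87×3.6) = 0.72×0.0436 = 0.0314
Bulk density: ρ_b = (1−phi)ρ_g + phi·ρ_f = 0.9686×2.72 + 0.0314×1
       = 2.635 + 0.031 = 2.666 g/cm³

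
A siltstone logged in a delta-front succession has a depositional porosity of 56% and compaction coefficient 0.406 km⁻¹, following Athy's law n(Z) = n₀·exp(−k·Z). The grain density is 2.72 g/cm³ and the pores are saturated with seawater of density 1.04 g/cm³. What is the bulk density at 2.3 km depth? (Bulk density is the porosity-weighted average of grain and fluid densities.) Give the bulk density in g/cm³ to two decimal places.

2.35 g/cm³

Porosity at depth: n = 0.56·exp(−0.406×2.3) = 0.56×0.3931 = 0.2201
Bulk density: ρ_b = (1−n)ρ_g + n·ρ_f = 0.7799×2.72 + 0.2201×1.04
       = 2.121 + 0.229 = 2.350 g/cm³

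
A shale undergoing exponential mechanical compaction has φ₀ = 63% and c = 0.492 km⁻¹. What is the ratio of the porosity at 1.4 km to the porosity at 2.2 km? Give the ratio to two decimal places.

φ(z₁)/φ(z₂) = e^(−c·z₁)/e^(−c·z₂) = e^{c(z₂−z₁)}
= exp(0.492 × 0.8) = exp(0.3936) = 1.4823

1.48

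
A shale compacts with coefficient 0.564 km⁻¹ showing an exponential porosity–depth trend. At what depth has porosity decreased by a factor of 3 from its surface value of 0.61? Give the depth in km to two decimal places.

1.95 km

phi/phi₀ = 1/3 ⇒ exp(−β·z) = 1/3 ⇒ z = ln(3) / β
z = 1.0986 / 0.564 = 1.948 km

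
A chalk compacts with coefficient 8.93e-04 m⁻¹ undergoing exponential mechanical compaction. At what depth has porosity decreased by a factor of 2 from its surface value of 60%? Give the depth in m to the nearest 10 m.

Working in km (1 km = 1000 m; k in km⁻¹ = k in m⁻¹ × 1000):
phi/phi₀ = 1/2 ⇒ exp(−k·Z) = 1/2 ⇒ Z = ln(2) / k
Z = 0.6931 / 0.893 = 0.776 km

780 m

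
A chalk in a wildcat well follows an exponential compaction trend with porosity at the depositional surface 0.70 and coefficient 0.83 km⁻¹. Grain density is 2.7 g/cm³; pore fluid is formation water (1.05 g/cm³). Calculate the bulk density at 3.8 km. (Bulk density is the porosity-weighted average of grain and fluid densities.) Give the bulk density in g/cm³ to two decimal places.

2.65 g/cm³

Porosity at depth: phi = 0.7·exp(−0.83×3.8) = 0.7×0.0427 = 0.0299
Bulk density: ρ_b = (1−phi)ρ_g + phi·ρ_f = 0.9701×2.7 + 0.0299×1.05
       = 2.619 + 0.031 = 2.651 g/cm³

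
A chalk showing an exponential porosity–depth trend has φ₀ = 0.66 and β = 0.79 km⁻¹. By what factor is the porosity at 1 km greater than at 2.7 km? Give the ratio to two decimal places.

φ(Z₁)/φ(Z₂) = e^(−β·Z₁)/e^(−β·Z₂) = e^{β(Z₂−Z₁)}
= exp(0.79 × 1.7) = exp(1.343) = 3.8305

3.83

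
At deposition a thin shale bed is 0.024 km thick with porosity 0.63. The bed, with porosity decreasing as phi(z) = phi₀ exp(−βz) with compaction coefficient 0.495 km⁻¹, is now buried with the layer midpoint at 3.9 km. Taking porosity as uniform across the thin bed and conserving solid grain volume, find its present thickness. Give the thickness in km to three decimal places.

0.010 km

Porosity at 3.9 km: phi = 0.63·exp(−0.495×3.9) = 0.0914
Solid-volume conservation: h(1−phi) = h₀(1−phi₀) ⇒ h = h₀·(1−phi₀)/(1−phi)
h = 0.024 × (1 − 0.63)/(1 − 0.0914) = 0.024 × 0.4072 = 0.0098 km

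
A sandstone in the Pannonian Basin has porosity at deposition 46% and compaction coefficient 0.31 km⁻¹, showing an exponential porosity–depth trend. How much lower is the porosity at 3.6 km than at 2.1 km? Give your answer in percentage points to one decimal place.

8.9 percentage points

φ(2.1) = 0.46·e^(−0.31×2.1) = 0.2399
φ(3.6) = 0.46·e^(−0.31×3.6) = 0.1507
Δφ = 0.2399 − 0.1507 = 0.0892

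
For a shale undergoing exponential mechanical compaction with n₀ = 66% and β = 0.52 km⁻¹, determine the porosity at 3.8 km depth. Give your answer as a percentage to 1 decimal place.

9.1%

n = n₀·exp(−β·Z) = 0.66 × exp(−0.52 × 3.8) = 0.66 × exp(−1.976)
  = 0.66 × 0.1386 = 0.0915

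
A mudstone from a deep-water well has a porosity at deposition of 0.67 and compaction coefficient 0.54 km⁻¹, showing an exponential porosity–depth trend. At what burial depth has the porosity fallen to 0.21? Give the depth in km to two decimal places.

2.15 km

Invert Athy's law: d = ln(φ₀/φ) / c
d = ln(0.67/0.21) / 0.54 = ln(3.19) / 0.54 = 1.1602 / 0.54 = 2.148 km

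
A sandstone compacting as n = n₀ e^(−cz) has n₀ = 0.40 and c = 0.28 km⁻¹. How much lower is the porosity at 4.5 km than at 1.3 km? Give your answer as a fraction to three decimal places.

0.164

n(1.3) = 0.4·e^(−0.28×1.3) = 0.2780
n(4.5) = 0.4·e^(−0.28×4.5) = 0.1135
Δn = 0.2780 − 0.1135 = 0.1645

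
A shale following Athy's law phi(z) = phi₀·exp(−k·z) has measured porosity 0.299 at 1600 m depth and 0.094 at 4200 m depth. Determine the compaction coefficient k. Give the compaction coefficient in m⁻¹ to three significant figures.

Working in km (1 km = 1000 m; k in km⁻¹ = k in m⁻¹ × 1000):
Athy: phi(z) = phi₀ e^(−kz) ⇒ phi₁/phi₂ = e^{k(z₂−z₁)} ⇒ k = ln(phi₁/phi₂)/(z₂−z₁)
k = ln(0.299/0.094) / (4.2 − 1.6) = ln(3.181) / 2.6 = 1.1571 / 2.6 = 0.4451 km⁻¹

0.000445 m⁻¹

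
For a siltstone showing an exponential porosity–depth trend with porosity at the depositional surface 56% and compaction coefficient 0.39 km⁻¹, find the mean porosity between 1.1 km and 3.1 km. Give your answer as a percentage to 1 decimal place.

25.3%

⟨φ⟩ = (1/(d₂−d₁)) ∫ φ₀ e^(−cd) dd = φ₀·(e^(−c·d₁) − e^(−c·d₂)) / (c·(d₂−d₁))
e^(−0.39×1.1) = 0.6512; e^(−0.39×3.1) = 0.2985
⟨φ⟩ = 0.56 × (0.6512 − 0.2985) / (0.39 × 2) = 0.56 × 0.4521 = 0.2532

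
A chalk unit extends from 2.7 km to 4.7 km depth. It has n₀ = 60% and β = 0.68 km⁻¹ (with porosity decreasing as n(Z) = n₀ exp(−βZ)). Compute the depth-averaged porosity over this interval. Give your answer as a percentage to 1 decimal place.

5.2%

⟨n⟩ = (1/(Z₂−Z₁)) ∫ n₀ e^(−βZ) dZ = n₀·(e^(−β·Z₁) − e^(−β·Z₂)) / (β·(Z₂−Z₁))
e^(−0.68×2.7) = 0.1595; e^(−0.68×4.7) = 0.0409
⟨n⟩ = 0.6 × (0.1595 − 0.0409) / (0.68 × 2) = 0.6 × 0.0872 = 0.0523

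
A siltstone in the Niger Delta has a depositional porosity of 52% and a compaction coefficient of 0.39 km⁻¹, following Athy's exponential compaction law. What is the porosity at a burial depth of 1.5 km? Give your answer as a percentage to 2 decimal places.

28.97%

n = n₀·exp(−c·Z) = 0.52 × exp(−0.39 × 1.5) = 0.52 × exp(−0.585)
  = 0.52 × 0.5571 = 0.2897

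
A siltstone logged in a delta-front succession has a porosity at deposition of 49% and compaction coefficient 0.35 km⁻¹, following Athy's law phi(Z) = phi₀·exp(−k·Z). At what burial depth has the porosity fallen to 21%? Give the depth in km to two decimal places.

2.42 km

Invert Athy's law: Z = ln(phi₀/phi) / k
Z = ln(0.49/0.21) / 0.35 = ln(2.333) / 0.35 = 0.8473 / 0.35 = 2.421 km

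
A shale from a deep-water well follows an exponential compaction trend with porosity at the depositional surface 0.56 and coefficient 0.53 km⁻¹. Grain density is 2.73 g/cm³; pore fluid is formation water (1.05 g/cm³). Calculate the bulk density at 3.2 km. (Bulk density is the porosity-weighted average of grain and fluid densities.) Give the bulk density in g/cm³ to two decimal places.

2.56 g/cm³

Porosity at depth: phi = 0.56·exp(−0.53×3.2) = 0.56×0.1834 = 0.1027
Bulk density: ρ_b = (1−phi)ρ_g + phi·ρ_f = 0.8973×2.73 + 0.1027×1.05
       = 2.450 + 0.108 = 2.557 g/cm³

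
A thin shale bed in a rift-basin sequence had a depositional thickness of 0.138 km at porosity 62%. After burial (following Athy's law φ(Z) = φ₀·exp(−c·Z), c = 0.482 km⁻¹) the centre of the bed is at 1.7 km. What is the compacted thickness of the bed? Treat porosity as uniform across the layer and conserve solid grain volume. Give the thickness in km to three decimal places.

Porosity at 1.7 km: φ = 0.62·exp(−0.482×1.7) = 0.2732
Solid-volume conservation: h(1−φ) = h₀(1−φ₀) ⇒ h = h₀·(1−φ₀)/(1−φ)
h = 0.138 × (1 − 0.62)/(1 − 0.2732) = 0.138 × 0.5229 = 0.0722 km

0.072 km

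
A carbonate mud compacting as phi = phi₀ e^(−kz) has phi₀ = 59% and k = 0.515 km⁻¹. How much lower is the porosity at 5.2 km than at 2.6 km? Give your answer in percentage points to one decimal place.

11.4 percentage points

phi(2.6) = 0.59·e^(−0.515×2.6) = 0.1546
phi(5.2) = 0.59·e^(−0.515×5.2) = 0.0405
Δphi = 0.1546 − 0.0405 = 0.1141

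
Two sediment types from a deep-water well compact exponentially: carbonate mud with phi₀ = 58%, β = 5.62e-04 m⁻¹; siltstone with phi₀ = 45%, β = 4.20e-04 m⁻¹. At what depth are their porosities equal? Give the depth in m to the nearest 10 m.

1790 m

Working in km (1 km = 1000 m; β in km⁻¹ = β in m⁻¹ × 1000):
Set phi₀ₐ e^(−βₐd) = phi₀ᵦ e^(−βᵦd) ⇒ ln(phi₀ₐ/phi₀ᵦ) = (βₐ − βᵦ)·d
d = ln(0.58/0.45) / (0.562 − 0.42) = 0.2538 / 0.142 = 1.787 km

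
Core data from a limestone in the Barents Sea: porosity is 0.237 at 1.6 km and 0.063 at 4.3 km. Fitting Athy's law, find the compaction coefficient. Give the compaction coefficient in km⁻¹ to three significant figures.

Athy: phi(z) = phi₀ e^(−cz) ⇒ phi₁/phi₂ = e^{c(z₂−z₁)} ⇒ c = ln(phi₁/phi₂)/(z₂−z₁)
c = ln(0.237/0.063) / (4.3 − 1.6) = ln(3.762) / 2.7 = 1.3249 / 2.7 = 0.4907 km⁻¹

0.491 km⁻¹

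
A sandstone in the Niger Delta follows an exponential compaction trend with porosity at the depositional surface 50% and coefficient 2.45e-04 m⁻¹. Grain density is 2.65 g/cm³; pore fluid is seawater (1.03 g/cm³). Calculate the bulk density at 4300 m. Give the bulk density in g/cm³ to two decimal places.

Working in km (1 km = 1000 m; k in km⁻¹ = k in m⁻¹ × 1000):
Porosity at depth: φ = 0.5·exp(−0.245×4.3) = 0.5×0.3487 = 0.1744
Bulk density: ρ_b = (1−φ)ρ_g + φ·ρ_f = 0.8256×2.65 + 0.1744×1.03
       = 2.188 + 0.180 = 2.368 g/cm³

2.37 g/cm³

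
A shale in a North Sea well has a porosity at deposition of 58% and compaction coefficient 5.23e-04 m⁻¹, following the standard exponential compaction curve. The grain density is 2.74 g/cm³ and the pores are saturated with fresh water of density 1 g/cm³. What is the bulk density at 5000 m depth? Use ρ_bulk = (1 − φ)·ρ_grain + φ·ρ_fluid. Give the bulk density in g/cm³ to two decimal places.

Working in km (1 km = 1000 m; c in km⁻¹ = c in m⁻¹ × 1000):
Porosity at depth: phi = 0.58·exp(−0.523×5) = 0.58×0.0732 = 0.0424
Bulk density: ρ_b = (1−phi)ρ_g + phi·ρ_f = 0.9576×2.74 + 0.0424×1
       = 2.624 + 0.042 = 2.666 g/cm³

2.67 g/cm³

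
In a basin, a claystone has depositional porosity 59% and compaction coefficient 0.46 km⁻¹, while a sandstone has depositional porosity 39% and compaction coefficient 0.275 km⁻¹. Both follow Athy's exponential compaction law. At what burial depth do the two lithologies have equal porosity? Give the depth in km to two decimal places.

Set n₀ₐ e^(−kₐz) = n₀ᵦ e^(−kᵦz) ⇒ ln(n₀ₐ/n₀ᵦ) = (kₐ − kᵦ)·z
z = ln(0.59/0.39) / (0.46 − 0.275) = 0.4140 / 0.185 = 2.238 km

2.24 km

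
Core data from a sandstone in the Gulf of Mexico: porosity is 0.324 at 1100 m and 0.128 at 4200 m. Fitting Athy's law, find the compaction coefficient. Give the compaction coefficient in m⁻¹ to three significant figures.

0.000300 m⁻¹

Working in km (1 km = 1000 m; β in km⁻¹ = β in m⁻¹ × 1000):
Athy: n(Z) = n₀ e^(−βZ) ⇒ n₁/n₂ = e^{β(Z₂−Z₁)} ⇒ β = ln(n₁/n₂)/(Z₂−Z₁)
β = ln(0.324/0.128) / (4.2 − 1.1) = ln(2.531) / 3.1 = 0.9287 / 3.1 = 0.2996 km⁻¹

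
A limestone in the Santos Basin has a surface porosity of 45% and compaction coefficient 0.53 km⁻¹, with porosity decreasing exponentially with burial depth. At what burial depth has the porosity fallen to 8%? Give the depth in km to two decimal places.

3.26 km

Invert Athy's law: d = ln(phi₀/phi) / c
d = ln(0.45/0.08) / 0.53 = ln(5.625) / 0.53 = 1.7272 / 0.53 = 3.259 km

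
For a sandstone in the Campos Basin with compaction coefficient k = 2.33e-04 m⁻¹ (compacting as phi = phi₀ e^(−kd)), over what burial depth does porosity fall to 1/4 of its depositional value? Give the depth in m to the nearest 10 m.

Working in km (1 km = 1000 m; k in km⁻¹ = k in m⁻¹ × 1000):
phi/phi₀ = 1/4 ⇒ exp(−k·d) = 1/4 ⇒ d = ln(4) / k
d = 1.3863 / 0.233 = 5.950 km

5950 m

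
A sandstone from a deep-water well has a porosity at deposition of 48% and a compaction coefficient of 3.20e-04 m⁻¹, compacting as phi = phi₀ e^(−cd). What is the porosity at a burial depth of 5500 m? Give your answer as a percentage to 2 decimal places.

8.26%

Working in km (1 km = 1000 m; c in km⁻¹ = c in m⁻¹ × 1000):
phi = phi₀·exp(−c·d) = 0.48 × exp(−0.32 × 5.5) = 0.48 × exp(−1.76)
  = 0.48 × 0.1720 = 0.0826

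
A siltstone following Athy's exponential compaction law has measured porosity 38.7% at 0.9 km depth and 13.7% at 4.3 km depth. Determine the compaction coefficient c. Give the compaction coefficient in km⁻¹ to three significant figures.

Athy: phi(d) = phi₀ e^(−cd) ⇒ phi₁/phi₂ = e^{c(d₂−d₁)} ⇒ c = ln(phi₁/phi₂)/(d₂−d₁)
c = ln(0.387/0.137) / (4.3 − 0.9) = ln(2.825) / 3.4 = 1.0384 / 3.4 = 0.3054 km⁻¹

0.305 km⁻¹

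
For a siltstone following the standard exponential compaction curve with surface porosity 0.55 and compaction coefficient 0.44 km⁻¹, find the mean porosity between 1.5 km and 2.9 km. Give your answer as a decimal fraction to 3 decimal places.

⟨φ⟩ = (1/(z₂−z₁)) ∫ φ₀ e^(−cz) dz = φ₀·(e^(−c·z₁) − e^(−c·z₂)) / (c·(z₂−z₁))
e^(−0.44×1.5) = 0.5169; e^(−0.44×2.9) = 0.2792
⟨φ⟩ = 0.55 × (0.5169 − 0.2792) / (0.44 × 1.4) = 0.55 × 0.3859 = 0.2122

0.212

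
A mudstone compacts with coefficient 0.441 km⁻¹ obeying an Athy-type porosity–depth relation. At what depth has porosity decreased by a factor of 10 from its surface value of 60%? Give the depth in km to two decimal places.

5.22 km

n/n₀ = 1/10 ⇒ exp(−k·z) = 1/10 ⇒ z = ln(10) / k
z = 2.3026 / 0.441 = 5.221 km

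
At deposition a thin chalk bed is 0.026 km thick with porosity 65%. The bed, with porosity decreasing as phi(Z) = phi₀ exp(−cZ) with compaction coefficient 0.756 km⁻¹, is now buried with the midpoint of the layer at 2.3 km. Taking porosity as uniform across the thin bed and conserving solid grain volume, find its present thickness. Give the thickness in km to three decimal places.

Porosity at 2.3 km: phi = 0.65·exp(−0.756×2.3) = 0.1142
Solid-volume conservation: h(1−phi) = h₀(1−phi₀) ⇒ h = h₀·(1−phi₀)/(1−phi)
h = 0.026 × (1 − 0.65)/(1 − 0.1142) = 0.026 × 0.3951 = 0.0103 km

0.010 km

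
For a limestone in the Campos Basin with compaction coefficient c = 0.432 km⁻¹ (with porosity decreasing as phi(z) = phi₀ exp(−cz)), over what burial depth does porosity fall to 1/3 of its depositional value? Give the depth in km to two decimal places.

2.54 km

phi/phi₀ = 1/3 ⇒ exp(−c·z) = 1/3 ⇒ z = ln(3) / c
z = 1.0986 / 0.432 = 2.543 km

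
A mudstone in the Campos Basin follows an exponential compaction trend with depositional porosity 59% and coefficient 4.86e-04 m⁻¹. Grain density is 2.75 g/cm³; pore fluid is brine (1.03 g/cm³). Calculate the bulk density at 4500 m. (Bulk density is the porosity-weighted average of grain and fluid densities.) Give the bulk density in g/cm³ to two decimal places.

2.64 g/cm³

Working in km (1 km = 1000 m; k in km⁻¹ = k in m⁻¹ × 1000):
Porosity at depth: φ = 0.59·exp(−0.486×4.5) = 0.59×0.1123 = 0.0662
Bulk density: ρ_b = (1−φ)ρ_g + φ·ρ_f = 0.9338×2.75 + 0.0662×1.03
       = 2.568 + 0.068 = 2.636 g/cm³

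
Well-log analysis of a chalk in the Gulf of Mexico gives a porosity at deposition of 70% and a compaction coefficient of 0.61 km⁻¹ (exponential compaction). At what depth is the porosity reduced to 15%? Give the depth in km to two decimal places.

Invert Athy's law: Z = ln(φ₀/φ) / c
Z = ln(0.7/0.15) / 0.61 = ln(4.667) / 0.61 = 1.5404 / 0.61 = 2.525 km

2.53 km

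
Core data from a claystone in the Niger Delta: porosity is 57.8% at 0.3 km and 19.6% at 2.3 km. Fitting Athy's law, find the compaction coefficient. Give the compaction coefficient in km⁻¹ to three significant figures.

Athy: φ(z) = φ₀ e^(−kz) ⇒ φ₁/φ₂ = e^{k(z₂−z₁)} ⇒ k = ln(φ₁/φ₂)/(z₂−z₁)
k = ln(0.578/0.196) / (2.3 − 0.3) = ln(2.949) / 2 = 1.0815 / 2 = 0.5407 km⁻¹

0.541 km⁻¹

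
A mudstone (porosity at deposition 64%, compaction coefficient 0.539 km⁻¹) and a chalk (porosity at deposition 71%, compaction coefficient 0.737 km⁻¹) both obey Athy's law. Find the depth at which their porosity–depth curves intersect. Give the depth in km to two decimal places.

0.52 km

Set phi₀ₐ e^(−βₐz) = phi₀ᵦ e^(−βᵦz) ⇒ ln(phi₀ₐ/phi₀ᵦ) = (βₐ − βᵦ)·z
z = ln(0.64/0.71) / (0.539 − 0.737) = -0.1038 / -0.198 = 0.524 km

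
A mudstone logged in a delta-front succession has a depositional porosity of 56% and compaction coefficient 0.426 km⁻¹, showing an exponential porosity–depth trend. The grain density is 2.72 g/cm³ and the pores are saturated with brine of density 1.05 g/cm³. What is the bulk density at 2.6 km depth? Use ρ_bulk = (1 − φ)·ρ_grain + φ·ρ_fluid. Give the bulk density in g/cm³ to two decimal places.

2.41 g/cm³

Porosity at depth: n = 0.56·exp(−0.426×2.6) = 0.56×0.3304 = 0.1850
Bulk density: ρ_b = (1−n)ρ_g + n·ρ_f = 0.8150×2.72 + 0.1850×1.05
       = 2.217 + 0.194 = 2.411 g/cm³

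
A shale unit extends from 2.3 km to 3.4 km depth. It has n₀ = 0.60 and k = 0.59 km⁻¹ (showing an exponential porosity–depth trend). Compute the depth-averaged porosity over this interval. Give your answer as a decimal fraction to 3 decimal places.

0.114

⟨n⟩ = (1/(z₂−z₁)) ∫ n₀ e^(−kz) dz = n₀·(e^(−k·z₁) − e^(−k·z₂)) / (k·(z₂−z₁))
e^(−0.59×2.3) = 0.2574; e^(−0.59×3.4) = 0.1345
⟨n⟩ = 0.6 × (0.2574 − 0.1345) / (0.59 × 1.1) = 0.6 × 0.1894 = 0.1136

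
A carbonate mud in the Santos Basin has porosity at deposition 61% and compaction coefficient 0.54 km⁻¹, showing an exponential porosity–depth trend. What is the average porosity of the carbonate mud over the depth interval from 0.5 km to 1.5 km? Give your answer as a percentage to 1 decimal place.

⟨n⟩ = (1/(z₂−z₁)) ∫ n₀ e^(−βz) dz = n₀·(e^(−β·z₁) − e^(−β·z₂)) / (β·(z₂−z₁))
e^(−0.54×0.5) = 0.7634; e^(−0.54×1.5) = 0.4449
⟨n⟩ = 0.61 × (0.7634 − 0.4449) / (0.54 × 1) = 0.61 × 0.5899 = 0.3598

36.0%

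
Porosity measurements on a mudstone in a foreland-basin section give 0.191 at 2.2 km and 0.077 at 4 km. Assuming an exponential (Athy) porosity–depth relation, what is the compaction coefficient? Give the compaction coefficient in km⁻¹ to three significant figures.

Athy: n(Z) = n₀ e^(−βZ) ⇒ n₁/n₂ = e^{β(Z₂−Z₁)} ⇒ β = ln(n₁/n₂)/(Z₂−Z₁)
β = ln(0.191/0.077) / (4 − 2.2) = ln(2.481) / 1.8 = 0.9085 / 1.8 = 0.5047 km⁻¹

0.505 km⁻¹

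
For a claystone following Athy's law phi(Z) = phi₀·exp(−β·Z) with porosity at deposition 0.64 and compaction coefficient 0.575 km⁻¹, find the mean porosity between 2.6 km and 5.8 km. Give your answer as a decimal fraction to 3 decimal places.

⟨phi⟩ = (1/(Z₂−Z₁)) ∫ phi₀ e^(−βZ) dZ = phi₀·(e^(−β·Z₁) − e^(−β·Z₂)) / (β·(Z₂−Z₁))
e^(−0.575×2.6) = 0.2242; e^(−0.575×5.8) = 0.0356
⟨phi⟩ = 0.64 × (0.2242 − 0.0356) / (0.575 × 3.2) = 0.64 × 0.1025 = 0.0656

0.066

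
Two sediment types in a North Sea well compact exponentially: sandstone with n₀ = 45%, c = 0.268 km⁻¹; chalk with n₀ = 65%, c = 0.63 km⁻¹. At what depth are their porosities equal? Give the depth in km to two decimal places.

1.02 km

Set n₀ₐ e^(−cₐZ) = n₀ᵦ e^(−cᵦZ) ⇒ ln(n₀ₐ/n₀ᵦ) = (cₐ − cᵦ)·Z
Z = ln(0.45/0.65) / (0.268 − 0.63) = -0.3677 / -0.362 = 1.016 km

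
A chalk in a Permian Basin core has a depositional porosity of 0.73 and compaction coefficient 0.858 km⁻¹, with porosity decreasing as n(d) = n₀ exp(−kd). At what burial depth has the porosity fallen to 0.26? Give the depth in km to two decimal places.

Invert Athy's law: d = ln(n₀/n) / k
d = ln(0.73/0.26) / 0.858 = ln(2.808) / 0.858 = 1.0324 / 0.858 = 1.203 km

1.20 km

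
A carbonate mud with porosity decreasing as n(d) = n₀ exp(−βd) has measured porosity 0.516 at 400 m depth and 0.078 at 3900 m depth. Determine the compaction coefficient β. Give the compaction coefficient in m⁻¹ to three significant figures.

Working in km (1 km = 1000 m; β in km⁻¹ = β in m⁻¹ × 1000):
Athy: n(d) = n₀ e^(−βd) ⇒ n₁/n₂ = e^{β(d₂−d₁)} ⇒ β = ln(n₁/n₂)/(d₂−d₁)
β = ln(0.516/0.078) / (3.9 − 0.4) = ln(6.615) / 3.5 = 1.8894 / 3.5 = 0.5398 km⁻¹

0.000540 m⁻¹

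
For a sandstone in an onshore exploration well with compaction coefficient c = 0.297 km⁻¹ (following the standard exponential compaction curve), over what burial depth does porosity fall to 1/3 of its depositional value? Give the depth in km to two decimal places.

phi/phi₀ = 1/3 ⇒ exp(−c·z) = 1/3 ⇒ z = ln(3) / c
z = 1.0986 / 0.297 = 3.699 km

3.70 km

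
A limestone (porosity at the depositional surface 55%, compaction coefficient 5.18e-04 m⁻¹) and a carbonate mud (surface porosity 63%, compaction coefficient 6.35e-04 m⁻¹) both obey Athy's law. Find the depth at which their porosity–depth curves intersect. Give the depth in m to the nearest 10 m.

Working in km (1 km = 1000 m; k in km⁻¹ = k in m⁻¹ × 1000):
Set n₀ₐ e^(−kₐZ) = n₀ᵦ e^(−kᵦZ) ⇒ ln(n₀ₐ/n₀ᵦ) = (kₐ − kᵦ)·Z
Z = ln(0.55/0.63) / (0.518 − 0.635) = -0.1358 / -0.117 = 1.161 km

1160 m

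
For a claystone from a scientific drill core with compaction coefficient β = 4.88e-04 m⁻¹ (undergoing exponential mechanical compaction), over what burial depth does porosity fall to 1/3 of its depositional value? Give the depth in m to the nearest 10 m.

2250 m

Working in km (1 km = 1000 m; β in km⁻¹ = β in m⁻¹ × 1000):
n/n₀ = 1/3 ⇒ exp(−β·z) = 1/3 ⇒ z = ln(3) / β
z = 1.0986 / 0.488 = 2.251 km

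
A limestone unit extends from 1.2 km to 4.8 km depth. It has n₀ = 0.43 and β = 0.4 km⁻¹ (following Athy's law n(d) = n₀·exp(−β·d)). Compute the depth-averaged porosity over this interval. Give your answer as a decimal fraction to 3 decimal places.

⟨n⟩ = (1/(d₂−d₁)) ∫ n₀ e^(−βd) dd = n₀·(e^(−β·d₁) − e^(−β·d₂)) / (β·(d₂−d₁))
e^(−0.4×1.2) = 0.6188; e^(−0.4×4.8) = 0.1466
⟨n⟩ = 0.43 × (0.6188 − 0.1466) / (0.4 × 3.6) = 0.43 × 0.3279 = 0.1410

0.141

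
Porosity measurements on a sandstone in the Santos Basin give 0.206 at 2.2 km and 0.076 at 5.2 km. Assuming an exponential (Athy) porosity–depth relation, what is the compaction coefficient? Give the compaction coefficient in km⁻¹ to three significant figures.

Athy: φ(d) = φ₀ e^(−βd) ⇒ φ₁/φ₂ = e^{β(d₂−d₁)} ⇒ β = ln(φ₁/φ₂)/(d₂−d₁)
β = ln(0.206/0.076) / (5.2 − 2.2) = ln(2.711) / 3 = 0.9971 / 3 = 0.3324 km⁻¹

0.332 km⁻¹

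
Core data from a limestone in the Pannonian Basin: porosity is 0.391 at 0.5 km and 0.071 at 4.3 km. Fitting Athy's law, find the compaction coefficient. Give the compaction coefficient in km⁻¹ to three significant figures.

Athy: φ(d) = φ₀ e^(−βd) ⇒ φ₁/φ₂ = e^{β(d₂−d₁)} ⇒ β = ln(φ₁/φ₂)/(d₂−d₁)
β = ln(0.391/0.071) / (4.3 − 0.5) = ln(5.507) / 3.8 = 1.7060 / 3.8 = 0.449 km⁻¹

0.449 km⁻¹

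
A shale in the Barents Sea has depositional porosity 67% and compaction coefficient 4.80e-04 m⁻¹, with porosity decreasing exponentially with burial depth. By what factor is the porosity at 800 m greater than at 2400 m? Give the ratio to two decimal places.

Working in km (1 km = 1000 m; k in km⁻¹ = k in m⁻¹ × 1000):
n(Z₁)/n(Z₂) = e^(−k·Z₁)/e^(−k·Z₂) = e^{k(Z₂−Z₁)}
= exp(0.48 × 1.6) = exp(0.768) = 2.1555

2.16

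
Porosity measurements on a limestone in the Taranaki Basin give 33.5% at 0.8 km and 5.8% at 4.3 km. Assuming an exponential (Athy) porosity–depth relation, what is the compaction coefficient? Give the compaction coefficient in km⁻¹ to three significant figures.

Athy: n(d) = n₀ e^(−cd) ⇒ n₁/n₂ = e^{c(d₂−d₁)} ⇒ c = ln(n₁/n₂)/(d₂−d₁)
c = ln(0.335/0.058) / (4.3 − 0.8) = ln(5.776) / 3.5 = 1.7537 / 3.5 = 0.5011 km⁻¹

0.501 km⁻¹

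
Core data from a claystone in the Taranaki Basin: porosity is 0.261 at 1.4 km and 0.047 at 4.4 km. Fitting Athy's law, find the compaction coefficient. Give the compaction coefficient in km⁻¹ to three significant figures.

0.571 km⁻¹

Athy: n(d) = n₀ e^(−βd) ⇒ n₁/n₂ = e^{β(d₂−d₁)} ⇒ β = ln(n₁/n₂)/(d₂−d₁)
β = ln(0.261/0.047) / (4.4 − 1.4) = ln(5.553) / 3 = 1.7144 / 3 = 0.5715 km⁻¹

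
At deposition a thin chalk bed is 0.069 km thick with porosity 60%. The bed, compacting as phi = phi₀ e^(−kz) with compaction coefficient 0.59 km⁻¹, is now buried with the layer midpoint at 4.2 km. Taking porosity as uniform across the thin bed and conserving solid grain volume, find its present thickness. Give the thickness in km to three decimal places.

Porosity at 4.2 km: phi = 0.6·exp(−0.59×4.2) = 0.0503
Solid-volume conservation: h(1−phi) = h₀(1−phi₀) ⇒ h = h₀·(1−phi₀)/(1−phi)
h = 0.069 × (1 − 0.6)/(1 − 0.0503) = 0.069 × 0.4212 = 0.0291 km

0.029 km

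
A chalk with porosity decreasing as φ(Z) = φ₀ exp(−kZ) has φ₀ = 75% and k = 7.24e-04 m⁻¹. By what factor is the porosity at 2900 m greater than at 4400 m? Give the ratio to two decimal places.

Working in km (1 km = 1000 m; k in km⁻¹ = k in m⁻¹ × 1000):
φ(Z₁)/φ(Z₂) = e^(−k·Z₁)/e^(−k·Z₂) = e^{k(Z₂−Z₁)}
= exp(0.724 × 1.5) = exp(1.086) = 2.9624

2.96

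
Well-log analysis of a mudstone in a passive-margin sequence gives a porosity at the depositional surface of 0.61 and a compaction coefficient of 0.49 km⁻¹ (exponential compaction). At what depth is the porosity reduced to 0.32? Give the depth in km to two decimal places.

1.32 km

Invert Athy's law: z = ln(φ₀/φ) / β
z = ln(0.61/0.32) / 0.49 = ln(1.906) / 0.49 = 0.6451 / 0.49 = 1.317 km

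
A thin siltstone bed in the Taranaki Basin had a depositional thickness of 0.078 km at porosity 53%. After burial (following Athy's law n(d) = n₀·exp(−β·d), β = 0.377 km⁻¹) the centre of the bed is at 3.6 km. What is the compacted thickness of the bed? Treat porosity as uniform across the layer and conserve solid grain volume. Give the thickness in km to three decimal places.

Porosity at 3.6 km: n = 0.53·exp(−0.377×3.6) = 0.1364
Solid-volume conservation: h(1−n) = h₀(1−n₀) ⇒ h = h₀·(1−n₀)/(1−n)
h = 0.078 × (1 − 0.53)/(1 − 0.1364) = 0.078 × 0.5442 = 0.0425 km

0.042 km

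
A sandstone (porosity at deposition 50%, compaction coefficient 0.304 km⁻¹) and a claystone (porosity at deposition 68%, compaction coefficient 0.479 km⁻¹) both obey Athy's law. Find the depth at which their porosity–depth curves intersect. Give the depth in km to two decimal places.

1.76 km

Set n₀ₐ e^(−kₐZ) = n₀ᵦ e^(−kᵦZ) ⇒ ln(n₀ₐ/n₀ᵦ) = (kₐ − kᵦ)·Z
Z = ln(0.5/0.68) / (0.304 − 0.479) = -0.3075 / -0.175 = 1.757 km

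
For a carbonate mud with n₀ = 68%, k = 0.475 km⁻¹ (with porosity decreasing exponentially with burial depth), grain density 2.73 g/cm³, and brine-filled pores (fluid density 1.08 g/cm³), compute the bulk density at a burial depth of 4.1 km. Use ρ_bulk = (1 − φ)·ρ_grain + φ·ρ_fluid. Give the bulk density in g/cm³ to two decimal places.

Porosity at depth: n = 0.68·exp(−0.475×4.1) = 0.68×0.1426 = 0.0970
Bulk density: ρ_b = (1−n)ρ_g + n·ρ_f = 0.9030×2.73 + 0.0970×1.08
       = 2.465 + 0.105 = 2.570 g/cm³

2.57 g/cm³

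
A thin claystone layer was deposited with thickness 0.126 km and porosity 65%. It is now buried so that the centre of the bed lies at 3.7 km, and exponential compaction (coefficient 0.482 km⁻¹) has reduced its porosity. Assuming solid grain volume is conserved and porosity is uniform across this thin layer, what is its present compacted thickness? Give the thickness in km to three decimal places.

Porosity at 3.7 km: φ = 0.65·exp(−0.482×3.7) = 0.1092
Solid-volume conservation: h(1−φ) = h₀(1−φ₀) ⇒ h = h₀·(1−φ₀)/(1−φ)
h = 0.126 × (1 − 0.65)/(1 − 0.1092) = 0.126 × 0.3929 = 0.0495 km

0.050 km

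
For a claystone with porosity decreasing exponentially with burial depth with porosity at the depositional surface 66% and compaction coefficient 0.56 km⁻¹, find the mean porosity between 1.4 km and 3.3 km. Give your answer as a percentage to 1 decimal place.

18.5%

⟨φ⟩ = (1/(d₂−d₁)) ∫ φ₀ e^(−βd) dd = φ₀·(e^(−β·d₁) − e^(−β·d₂)) / (β·(d₂−d₁))
e^(−0.56×1.4) = 0.4566; e^(−0.56×3.3) = 0.1576
⟨φ⟩ = 0.66 × (0.4566 − 0.1576) / (0.56 × 1.9) = 0.66 × 0.2810 = 0.1855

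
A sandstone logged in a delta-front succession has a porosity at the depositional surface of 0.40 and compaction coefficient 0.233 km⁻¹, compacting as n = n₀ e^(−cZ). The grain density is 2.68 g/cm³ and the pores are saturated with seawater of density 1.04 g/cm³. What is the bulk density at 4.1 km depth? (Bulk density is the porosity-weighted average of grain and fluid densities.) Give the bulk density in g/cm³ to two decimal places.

2.43 g/cm³

Porosity at depth: n = 0.4·exp(−0.233×4.1) = 0.4×0.3847 = 0.1539
Bulk density: ρ_b = (1−n)ρ_g + n·ρ_f = 0.8461×2.68 + 0.1539×1.04
       = 2.268 + 0.160 = 2.428 g/cm³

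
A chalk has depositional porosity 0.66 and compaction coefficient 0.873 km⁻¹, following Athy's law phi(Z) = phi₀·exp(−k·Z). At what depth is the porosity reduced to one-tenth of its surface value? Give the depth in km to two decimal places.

2.64 km

phi/phi₀ = 1/10 ⇒ exp(−k·Z) = 1/10 ⇒ Z = ln(10) / k
Z = 2.3026 / 0.873 = 2.638 km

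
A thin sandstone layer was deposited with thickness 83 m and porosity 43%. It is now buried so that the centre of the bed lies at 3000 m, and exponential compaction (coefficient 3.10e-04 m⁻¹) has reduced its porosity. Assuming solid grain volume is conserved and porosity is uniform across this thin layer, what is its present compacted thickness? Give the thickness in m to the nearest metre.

Working in km (1 km = 1000 m; β in km⁻¹ = β in m⁻¹ × 1000):
Porosity at 3 km: phi = 0.43·exp(−0.31×3) = 0.1697
Solid-volume conservation: h(1−phi) = h₀(1−phi₀) ⇒ h = h₀·(1−phi₀)/(1−phi)
h = 0.083 × (1 − 0.43)/(1 − 0.1697) = 0.083 × 0.6865 = 0.0570 km

57 m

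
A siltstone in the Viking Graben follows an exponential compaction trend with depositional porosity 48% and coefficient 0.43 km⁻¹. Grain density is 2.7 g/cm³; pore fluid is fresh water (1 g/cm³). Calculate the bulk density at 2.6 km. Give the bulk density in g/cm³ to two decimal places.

Porosity at depth: phi = 0.48·exp(−0.43×2.6) = 0.48×0.3269 = 0.1569
Bulk density: ρ_b = (1−phi)ρ_g + phi·ρ_f = 0.8431×2.7 + 0.1569×1
       = 2.276 + 0.157 = 2.433 g/cm³

2.43 g/cm³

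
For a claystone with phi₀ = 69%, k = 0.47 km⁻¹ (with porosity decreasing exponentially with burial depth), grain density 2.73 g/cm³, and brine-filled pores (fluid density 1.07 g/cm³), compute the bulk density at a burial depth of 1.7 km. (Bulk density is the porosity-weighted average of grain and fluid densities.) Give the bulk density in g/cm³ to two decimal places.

2.21 g/cm³

Porosity at depth: phi = 0.69·exp(−0.47×1.7) = 0.69×0.4498 = 0.3103
Bulk density: ρ_b = (1−phi)ρ_g + phi·ρ_f = 0.6897×2.73 + 0.3103×1.07
       = 1.883 + 0.332 = 2.215 g/cm³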